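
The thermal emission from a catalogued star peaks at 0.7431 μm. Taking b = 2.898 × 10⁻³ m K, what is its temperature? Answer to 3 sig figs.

T ≈ 3.90×10³ K

Wien's law gives T = b/λ_max = (2.898×10⁻³ m·K)/(7.431×10⁻⁷ m) = 3.90×10³ K.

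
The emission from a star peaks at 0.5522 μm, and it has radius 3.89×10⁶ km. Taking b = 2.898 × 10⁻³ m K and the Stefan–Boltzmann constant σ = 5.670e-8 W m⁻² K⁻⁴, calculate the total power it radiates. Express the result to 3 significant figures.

P ≈ 8.18×10²⁷ W

Wien's law: T = b/λ_max = 2.898×10⁻³/5.522×10⁻⁷ = 5248.10 K.
Surface area A = 4πR² = 4π(3.89×10⁹ m)² = 1.90156×10²⁰ m².
Then P = σAT⁴ = 5.670×10⁻⁸×1.90156×10²⁰×(5248.10)⁴ = 8.18×10²⁷ W.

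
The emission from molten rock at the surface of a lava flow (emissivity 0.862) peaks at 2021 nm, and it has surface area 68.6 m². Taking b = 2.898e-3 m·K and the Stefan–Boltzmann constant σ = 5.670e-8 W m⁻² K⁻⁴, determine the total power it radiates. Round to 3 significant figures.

Wien's law: T = b/λ_max = 2.898×10⁻³/2.021×10⁻⁶ = 1433.94 K.
Area A = 68.6 m².
Then P = εσAT⁴ = 0.862×5.670×10⁻⁸×68.6×(1433.94)⁴ = 1.42×10⁷ W.

P ≈ 1.42×10⁷ W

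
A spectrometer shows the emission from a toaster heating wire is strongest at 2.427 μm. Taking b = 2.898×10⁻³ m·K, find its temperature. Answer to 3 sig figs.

Wien's law gives T = b/λ_max = (2.898×10⁻³ m·K)/(2.427×10⁻⁶ m) = 1.19×10³ K.

T ≈ 1.19×10³ K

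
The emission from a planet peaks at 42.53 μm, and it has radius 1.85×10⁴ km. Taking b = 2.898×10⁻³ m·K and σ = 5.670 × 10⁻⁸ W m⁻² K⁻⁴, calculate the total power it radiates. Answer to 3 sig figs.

Wien's law: T = b/λ_max = 2.898×10⁻³/4.253×10⁻⁵ = 68.1401 K.
Surface area A = 4πR² = 4π(1.85×10⁷ m)² = 4.30084×10¹⁵ m².
Then P = σAT⁴ = 5.670×10⁻⁸×4.30084×10¹⁵×(68.1401)⁴ = 5.26×10¹⁵ W.

P ≈ 5.26×10¹⁵ W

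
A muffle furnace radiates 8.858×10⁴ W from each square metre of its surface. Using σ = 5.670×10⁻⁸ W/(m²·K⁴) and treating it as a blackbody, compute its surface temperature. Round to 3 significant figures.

I = σT⁴, so T = (I/σ)^(1/4) = (8.858×10⁴/(5.670×10⁻⁸))^(1/4) = 1.12×10³ K.

T ≈ 1.12×10³ K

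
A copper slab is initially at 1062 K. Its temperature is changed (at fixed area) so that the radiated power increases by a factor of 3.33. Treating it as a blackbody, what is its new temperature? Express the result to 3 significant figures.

T₂ ≈ 1.43×10³ K

P ∝ T⁴, so T₂/T₁ = (P₂/P₁)^(1/4) = (3.33)^(1/4) = 1.35086.
T₂ = 1062 × 1.35086 = 1.43×10³ K.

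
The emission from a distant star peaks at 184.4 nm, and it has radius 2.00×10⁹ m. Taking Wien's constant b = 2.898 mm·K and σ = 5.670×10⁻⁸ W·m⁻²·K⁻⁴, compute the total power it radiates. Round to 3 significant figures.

Wien's law: T = b/λ_max = 2.898×10⁻³/1.844×10⁻⁷ = 15715.8 K.
Surface area A = 4πR² = 4π(2.00×10⁹ m)² = 5.02655×10¹⁹ m².
Then P = σAT⁴ = 5.670×10⁻⁸×5.02655×10¹⁹×(15715.8)⁴ = 1.74×10²⁹ W.

P ≈ 1.74×10²⁹ W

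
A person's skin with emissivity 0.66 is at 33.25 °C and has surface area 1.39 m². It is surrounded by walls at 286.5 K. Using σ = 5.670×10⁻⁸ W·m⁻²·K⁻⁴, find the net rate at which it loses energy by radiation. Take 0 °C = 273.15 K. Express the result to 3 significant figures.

Net loss ≈ 108 W

T = 33.25 °C + 273.15 = 306.40 K.
Area A = 1.39 m².
Net radiated power P_net = εσA(T⁴ − T₀⁴) = 0.66×5.670×10⁻⁸×1.39×(306.40⁴ − 286.5⁴).
T⁴ − T₀⁴ = 8.81363×10⁹ − 6.73750×10⁹ = 2.07613×10⁹ K⁴, so P_net = 108 W.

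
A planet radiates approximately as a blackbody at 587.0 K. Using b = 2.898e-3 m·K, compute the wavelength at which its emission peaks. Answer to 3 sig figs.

λ_max ≈ 4.94 μm

Wien's displacement law: λ_max = b/T = (2.898×10⁻³ m·K)/(587.0 K) = 4.937×10⁻⁶ m.
That is 4.94 μm, in the infrared range.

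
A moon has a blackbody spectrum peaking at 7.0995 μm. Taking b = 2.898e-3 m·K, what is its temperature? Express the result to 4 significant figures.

Wien's law gives T = b/λ_max = (2.898×10⁻³ m·K)/(7.0995×10⁻⁶ m) = 408.2 K.

T ≈ 408.2 K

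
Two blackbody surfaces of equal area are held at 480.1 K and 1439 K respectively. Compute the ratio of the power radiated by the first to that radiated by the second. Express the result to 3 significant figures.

P₁/P₂ ≈ 0.0124

With equal areas, P₁/P₂ = (T₁/T₂)⁴ = (480.1/1439)⁴ = 0.0124.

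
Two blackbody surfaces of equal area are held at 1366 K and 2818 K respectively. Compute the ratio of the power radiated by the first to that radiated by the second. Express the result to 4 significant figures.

P₁/P₂ ≈ 0.05521

With equal areas, P₁/P₂ = (T₁/T₂)⁴ = (1366/2818)⁴ = 0.05521.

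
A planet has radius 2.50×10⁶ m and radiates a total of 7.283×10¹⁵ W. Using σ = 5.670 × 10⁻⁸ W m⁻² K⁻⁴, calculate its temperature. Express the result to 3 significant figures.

Surface area A = 4πR² = 4π(2.50×10⁶ m)² = 7.85398×10¹³ m².
P = σAT⁴ ⇒ T = (P/(σA))^(1/4) = (7.283×10¹⁵/(5.670×10⁻⁸×7.85398×10¹³))^(1/4) = 201 K.

T ≈ 201 K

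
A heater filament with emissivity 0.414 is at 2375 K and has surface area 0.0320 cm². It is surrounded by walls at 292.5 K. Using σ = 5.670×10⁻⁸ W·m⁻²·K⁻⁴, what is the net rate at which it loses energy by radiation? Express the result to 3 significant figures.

Net loss ≈ 2.39 W

Area A = 0.0320 cm² = 3.20×10⁻⁶ m².
Net radiated power P_net = εσA(T⁴ − T₀⁴) = 0.414×5.670×10⁻⁸×3.20×10⁻⁶×(2375⁴ − 292.5⁴).
T⁴ − T₀⁴ = 3.18167×10¹³ − 7.31987×10⁹ = 3.18094×10¹³ K⁴, so P_net = 2.39 W.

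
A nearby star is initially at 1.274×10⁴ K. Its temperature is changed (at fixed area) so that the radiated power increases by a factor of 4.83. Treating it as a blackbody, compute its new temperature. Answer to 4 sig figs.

T₂ ≈ 1.889×10⁴ K

P ∝ T⁴, so T₂/T₁ = (P₂/P₁)^(1/4) = (4.83)^(1/4) = 1.48247.
T₂ = 1.274×10⁴ × 1.48247 = 1.889×10⁴ K.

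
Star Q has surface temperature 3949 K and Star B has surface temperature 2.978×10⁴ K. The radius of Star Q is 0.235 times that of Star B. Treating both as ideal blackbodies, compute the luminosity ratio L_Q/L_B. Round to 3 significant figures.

L ∝ R²T⁴, so L_Q/L_B = (R_Q/R_B)²(T_Q/T_B)⁴ = (0.235)² × (3949/2.978×10⁴)⁴ = 0.055225 × 3.09207×10⁻⁴ = 1.71×10⁻⁵.

L_Q/L_B ≈ 1.71×10⁻⁵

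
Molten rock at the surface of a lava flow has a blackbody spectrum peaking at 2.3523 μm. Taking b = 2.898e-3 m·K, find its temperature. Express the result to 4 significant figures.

T ≈ 1232 K

Wien's law gives T = b/λ_max = (2.898×10⁻³ m·K)/(2.3523×10⁻⁶ m) = 1232 K.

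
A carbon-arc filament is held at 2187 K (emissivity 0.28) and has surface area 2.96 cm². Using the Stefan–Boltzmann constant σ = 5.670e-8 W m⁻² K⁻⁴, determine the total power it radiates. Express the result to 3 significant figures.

P ≈ 108 W

Area A = 2.96 cm² = 2.96×10⁻⁴ m².
P = εσAT⁴ = 0.28 × 5.670×10⁻⁸ × 2.96×10⁻⁴ × (2187)⁴ = 108 W.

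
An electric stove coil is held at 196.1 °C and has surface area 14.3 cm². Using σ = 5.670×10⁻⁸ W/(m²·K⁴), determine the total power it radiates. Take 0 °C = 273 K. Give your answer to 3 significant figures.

T = 196.1 °C + 273 = 469.1 K.
Area A = 14.3 cm² = 1.43×10⁻³ m².
P = σAT⁴ = 5.670×10⁻⁸ × 1.43×10⁻³ × (469.1)⁴ = 3.93 W.

P ≈ 3.93 W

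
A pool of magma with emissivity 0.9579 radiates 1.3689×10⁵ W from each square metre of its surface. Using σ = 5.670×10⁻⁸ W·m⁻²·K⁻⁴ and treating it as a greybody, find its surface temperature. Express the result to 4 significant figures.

T ≈ 1260 K

I = εσT⁴, so T = (I/εσ)^(1/4) = (1.3689×10⁵/(0.9579×5.670×10⁻⁸))^(1/4) = 1260 K.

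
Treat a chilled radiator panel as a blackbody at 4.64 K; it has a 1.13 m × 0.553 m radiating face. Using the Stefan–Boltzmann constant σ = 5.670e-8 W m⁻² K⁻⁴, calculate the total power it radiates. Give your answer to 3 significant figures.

Area A = 1.13 × 0.553 = 0.62489 m².
P = σAT⁴ = 5.670×10⁻⁸ × 0.62489 × (4.64)⁴ = 1.64×10⁻⁵ W.

P ≈ 1.64×10⁻⁵ W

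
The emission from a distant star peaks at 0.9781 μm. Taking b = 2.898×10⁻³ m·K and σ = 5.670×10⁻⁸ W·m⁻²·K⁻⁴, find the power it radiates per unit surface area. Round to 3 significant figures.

I ≈ 4.37×10⁶ W/m²

Wien's law: T = b/λ_max = 2.898×10⁻³/9.781×10⁻⁷ = 2962.89 K.
Then I = σT⁴ = 5.670×10⁻⁸×(2962.89)⁴ = 4.37×10⁶ W/m².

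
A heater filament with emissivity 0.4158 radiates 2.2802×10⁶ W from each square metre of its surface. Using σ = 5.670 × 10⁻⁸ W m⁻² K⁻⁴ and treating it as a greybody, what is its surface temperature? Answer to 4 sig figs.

T ≈ 3136 K

I = εσT⁴, so T = (I/εσ)^(1/4) = (2.2802×10⁶/(0.4158×5.670×10⁻⁸))^(1/4) = 3136 K.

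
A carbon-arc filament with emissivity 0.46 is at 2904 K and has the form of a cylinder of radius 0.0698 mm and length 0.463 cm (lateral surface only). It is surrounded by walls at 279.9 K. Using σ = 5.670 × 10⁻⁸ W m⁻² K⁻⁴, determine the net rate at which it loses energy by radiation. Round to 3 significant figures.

Net loss ≈ 3.77 W

Lateral area A = 2πrL = 2π×6.98×10⁻⁵×4.63×10⁻³ = 2.03056×10⁻⁶ m².
Net radiated power P_net = εσA(T⁴ − T₀⁴) = 0.46×5.670×10⁻⁸×2.03056×10⁻⁶×(2904⁴ − 279.9⁴).
T⁴ − T₀⁴ = 7.11191×10¹³ − 6.13778×10⁹ = 7.11130×10¹³ K⁴, so P_net = 3.77 W.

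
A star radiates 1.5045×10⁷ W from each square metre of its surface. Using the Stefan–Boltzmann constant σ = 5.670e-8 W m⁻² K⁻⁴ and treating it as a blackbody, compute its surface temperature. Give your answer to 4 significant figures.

I = σT⁴, so T = (I/σ)^(1/4) = (1.5045×10⁷/(5.670×10⁻⁸))^(1/4) = 4036 K.

T ≈ 4036 K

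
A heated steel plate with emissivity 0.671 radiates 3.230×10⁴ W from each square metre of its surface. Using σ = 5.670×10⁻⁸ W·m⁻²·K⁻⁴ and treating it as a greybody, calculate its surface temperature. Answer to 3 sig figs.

T ≈ 960 K

I = εσT⁴, so T = (I/εσ)^(1/4) = (3.230×10⁴/(0.671×5.670×10⁻⁸))^(1/4) = 960 K.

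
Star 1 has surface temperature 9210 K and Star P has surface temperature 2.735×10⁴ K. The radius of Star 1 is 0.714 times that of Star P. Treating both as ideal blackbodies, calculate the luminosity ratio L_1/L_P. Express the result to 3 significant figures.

L ∝ R²T⁴, so L_1/L_P = (R_1/R_P)²(T_1/T_P)⁴ = (0.714)² × (9210/2.735×10⁴)⁴ = 0.509796 × 0.0128591 = 6.56×10⁻³.

L_1/L_P ≈ 6.56×10⁻³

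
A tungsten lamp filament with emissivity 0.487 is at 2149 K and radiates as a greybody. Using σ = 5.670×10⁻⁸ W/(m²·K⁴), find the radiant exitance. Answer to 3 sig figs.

I ≈ 5.89×10⁵ W/m²

Stefan–Boltzmann: I = εσT⁴ = 0.487 × 5.670×10⁻⁸ × (2149)⁴ = 5.89×10⁵ W/m².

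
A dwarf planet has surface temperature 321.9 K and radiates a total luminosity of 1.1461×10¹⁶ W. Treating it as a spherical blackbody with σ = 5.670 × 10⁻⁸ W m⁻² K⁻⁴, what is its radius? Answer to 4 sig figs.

R ≈ 1.224×10⁶ m

L = 4πR²σT⁴ ⇒ R = √(L/(4πσT⁴)).
σT⁴ = 608.789 W/m², so R = √(1.1461×10¹⁶/(4π×608.789)) = 1.224×10⁶ m.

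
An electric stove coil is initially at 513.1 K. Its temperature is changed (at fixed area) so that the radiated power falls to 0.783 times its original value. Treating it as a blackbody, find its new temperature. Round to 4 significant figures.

T₂ ≈ 482.7 K

P ∝ T⁴, so T₂/T₁ = (P₂/P₁)^(1/4) = (0.783)^(1/4) = 0.940677.
T₂ = 513.1 × 0.940677 = 482.7 K.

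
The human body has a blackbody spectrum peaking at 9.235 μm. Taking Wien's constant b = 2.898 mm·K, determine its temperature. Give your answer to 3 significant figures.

Wien's law gives T = b/λ_max = (2.898×10⁻³ m·K)/(9.235×10⁻⁶ m) = 314 K.

T ≈ 314 K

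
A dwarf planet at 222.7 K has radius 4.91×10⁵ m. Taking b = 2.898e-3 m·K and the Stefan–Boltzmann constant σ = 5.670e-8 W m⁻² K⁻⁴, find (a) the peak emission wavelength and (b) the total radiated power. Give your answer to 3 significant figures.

λ_max ≈ 13.0 μm; P ≈ 4.23×10¹⁴ W

(a) λ_max = b/T = 2.898×10⁻³/222.7 = 1.301×10⁻⁵ m = 13.0 μm.
Surface area A = 4πR² = 4π(4.91×10⁵ m)² = 3.02951×10¹² m².
(b) P = σAT⁴ = 5.670×10⁻⁸×3.02951×10¹²×(222.7)⁴ = 4.23×10¹⁴ W.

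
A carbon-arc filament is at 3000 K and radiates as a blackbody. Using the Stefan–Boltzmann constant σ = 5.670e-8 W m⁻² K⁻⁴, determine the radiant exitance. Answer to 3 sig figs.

Stefan–Boltzmann: I = σT⁴ = 5.670×10⁻⁸ × (3000)⁴ = 4.59×10⁶ W/m².

I ≈ 4.59×10⁶ W/m²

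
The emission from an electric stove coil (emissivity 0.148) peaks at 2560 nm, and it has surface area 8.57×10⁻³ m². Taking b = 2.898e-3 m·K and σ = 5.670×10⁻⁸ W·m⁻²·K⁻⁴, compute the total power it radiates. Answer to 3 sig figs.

Wien's law: T = b/λ_max = 2.898×10⁻³/2.560×10⁻⁶ = 1132.03 K.
Area A = 8.57×10⁻³ m².
Then P = εσAT⁴ = 0.148×5.670×10⁻⁸×8.57×10⁻³×(1132.03)⁴ = 118 W.

P ≈ 118 W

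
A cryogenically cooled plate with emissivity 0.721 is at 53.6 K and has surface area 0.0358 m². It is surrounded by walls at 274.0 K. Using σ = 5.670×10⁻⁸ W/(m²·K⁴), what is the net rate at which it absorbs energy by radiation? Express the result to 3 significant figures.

Area A = 0.0358 m².
Net radiated power P_net = εσA(T⁴ − T₀⁴) = 0.721×5.670×10⁻⁸×0.0358×(53.6⁴ − 274.0⁴).
T⁴ − T₀⁴ = 8.25390×10⁶ − 5.63641×10⁹ = -5.62816×10⁹ K⁴, so P_net = -8.24 W — negative, meaning a net gain of 8.24 W.

Net gain ≈ 8.24 W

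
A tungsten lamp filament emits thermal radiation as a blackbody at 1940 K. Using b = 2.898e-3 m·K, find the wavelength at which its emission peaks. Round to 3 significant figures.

λ_max ≈ 1.49×10³ nm

Wien's displacement law: λ_max = b/T = (2.898×10⁻³ m·K)/(1940 K) = 1.494×10⁻⁶ m.
That is 1.49×10³ nm, in the infrared range.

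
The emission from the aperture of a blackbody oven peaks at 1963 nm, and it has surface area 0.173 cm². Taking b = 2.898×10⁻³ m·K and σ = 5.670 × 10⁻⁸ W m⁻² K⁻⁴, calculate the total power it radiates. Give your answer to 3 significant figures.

Wien's law: T = b/λ_max = 2.898×10⁻³/1.963×10⁻⁶ = 1476.31 K.
Area A = 0.173 cm² = 1.73×10⁻⁵ m².
Then P = σAT⁴ = 5.670×10⁻⁸×1.73×10⁻⁵×(1476.31)⁴ = 4.66 W.

P ≈ 4.66 W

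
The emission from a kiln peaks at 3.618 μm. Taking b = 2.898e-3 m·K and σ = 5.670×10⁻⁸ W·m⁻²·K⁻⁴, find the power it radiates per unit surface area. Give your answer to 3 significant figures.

I ≈ 2.33×10⁴ W/m²

Wien's law: T = b/λ_max = 2.898×10⁻³/3.618×10⁻⁶ = 800.995 K.
Then I = σT⁴ = 5.670×10⁻⁸×(800.995)⁴ = 2.33×10⁴ W/m².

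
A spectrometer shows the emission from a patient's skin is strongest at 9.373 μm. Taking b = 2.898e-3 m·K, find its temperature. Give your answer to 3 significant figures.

T ≈ 309 K

Wien's law gives T = b/λ_max = (2.898×10⁻³ m·K)/(9.373×10⁻⁶ m) = 309 K.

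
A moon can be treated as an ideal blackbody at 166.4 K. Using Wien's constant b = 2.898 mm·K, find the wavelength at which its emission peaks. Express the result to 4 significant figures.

Wien's displacement law: λ_max = b/T = (2.898×10⁻³ m·K)/(166.4 K) = 1.7416×10⁻⁵ m.
That is 17.42 μm, in the infrared range.

λ_max ≈ 17.42 μm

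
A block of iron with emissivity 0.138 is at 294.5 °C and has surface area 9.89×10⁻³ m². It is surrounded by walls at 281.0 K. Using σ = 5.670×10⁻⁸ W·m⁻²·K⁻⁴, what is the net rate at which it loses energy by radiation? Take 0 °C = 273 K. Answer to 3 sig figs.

T = 294.5 °C + 273 = 567.5 K.
Area A = 9.89×10⁻³ m².
Net radiated power P_net = εσA(T⁴ − T₀⁴) = 0.138×5.670×10⁻⁸×9.89×10⁻³×(567.5⁴ − 281.0⁴).
T⁴ − T₀⁴ = 1.03720×10¹¹ − 6.23484×10⁹ = 9.74852×10¹⁰ K⁴, so P_net = 7.54 W.

Net loss ≈ 7.54 W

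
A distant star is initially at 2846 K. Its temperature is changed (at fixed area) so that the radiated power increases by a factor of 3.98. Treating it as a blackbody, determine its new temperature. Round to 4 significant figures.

T₂ ≈ 4020 K

P ∝ T⁴, so T₂/T₁ = (P₂/P₁)^(1/4) = (3.98)^(1/4) = 1.41244.
T₂ = 2846 × 1.41244 = 4020 K.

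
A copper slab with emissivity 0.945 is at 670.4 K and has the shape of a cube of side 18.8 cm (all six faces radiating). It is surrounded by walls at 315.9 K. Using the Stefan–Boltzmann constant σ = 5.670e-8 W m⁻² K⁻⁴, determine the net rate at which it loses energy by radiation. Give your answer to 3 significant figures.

Area A = 6s² = 6×(0.188 m)² = 0.212064 m².
Net radiated power P_net = εσA(T⁴ − T₀⁴) = 0.945×5.670×10⁻⁸×0.212064×(670.4⁴ − 315.9⁴).
T⁴ − T₀⁴ = 2.01993×10¹¹ − 9.95860×10⁹ = 1.92034×10¹¹ K⁴, so P_net = 2.18×10³ W.

Net loss ≈ 2.18×10³ W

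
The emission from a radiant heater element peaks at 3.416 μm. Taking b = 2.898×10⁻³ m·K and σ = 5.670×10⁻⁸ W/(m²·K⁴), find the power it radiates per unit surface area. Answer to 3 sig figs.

I ≈ 2.94×10⁴ W/m²

Wien's law: T = b/λ_max = 2.898×10⁻³/3.416×10⁻⁶ = 848.361 K.
Then I = σT⁴ = 5.670×10⁻⁸×(848.361)⁴ = 2.94×10⁴ W/m².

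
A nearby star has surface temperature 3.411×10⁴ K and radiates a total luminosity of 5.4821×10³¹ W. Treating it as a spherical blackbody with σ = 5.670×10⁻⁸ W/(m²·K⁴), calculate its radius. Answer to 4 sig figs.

L = 4πR²σT⁴ ⇒ R = √(L/(4πσT⁴)).
σT⁴ = 7.67556×10¹⁰ W/m², so R = √(5.4821×10³¹/(4π×7.67556×10¹⁰)) = 7.539×10⁹ m.

R ≈ 7.539×10⁹ m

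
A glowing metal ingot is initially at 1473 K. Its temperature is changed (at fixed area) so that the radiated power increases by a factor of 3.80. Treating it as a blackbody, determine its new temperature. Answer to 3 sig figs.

T₂ ≈ 2.06×10³ K

P ∝ T⁴, so T₂/T₁ = (P₂/P₁)^(1/4) = (3.80)^(1/4) = 1.39619.
T₂ = 1473 × 1.39619 = 2.06×10³ K.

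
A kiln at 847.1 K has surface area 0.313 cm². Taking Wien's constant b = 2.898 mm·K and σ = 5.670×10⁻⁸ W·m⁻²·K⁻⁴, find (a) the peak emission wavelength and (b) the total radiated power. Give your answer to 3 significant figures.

λ_max ≈ 3.42 μm; P ≈ 0.914 W

(a) λ_max = b/T = 2.898×10⁻³/847.1 = 3.421×10⁻⁶ m = 3.42 μm.
Area A = 0.313 cm² = 3.13×10⁻⁵ m².
(b) P = σAT⁴ = 5.670×10⁻⁸×3.13×10⁻⁵×(847.1)⁴ = 0.914 W.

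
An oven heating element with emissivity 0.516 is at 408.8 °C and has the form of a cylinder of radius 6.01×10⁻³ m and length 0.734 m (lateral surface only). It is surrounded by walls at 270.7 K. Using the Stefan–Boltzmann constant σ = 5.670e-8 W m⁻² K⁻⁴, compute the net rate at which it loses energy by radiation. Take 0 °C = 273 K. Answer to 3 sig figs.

T = 408.8 °C + 273 = 681.8 K.
Lateral area A = 2πrL = 2π×6.01×10⁻³×0.734 = 0.0277173 m².
Net radiated power P_net = εσA(T⁴ − T₀⁴) = 0.516×5.670×10⁻⁸×0.0277173×(681.8⁴ − 270.7⁴).
T⁴ − T₀⁴ = 2.16087×10¹¹ − 5.36974×10⁹ = 2.10717×10¹¹ K⁴, so P_net = 171 W.

Net loss ≈ 171 W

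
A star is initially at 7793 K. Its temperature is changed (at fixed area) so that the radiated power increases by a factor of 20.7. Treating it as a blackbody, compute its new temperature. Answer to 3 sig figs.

T₂ ≈ 1.66×10⁴ K

P ∝ T⁴, so T₂/T₁ = (P₂/P₁)^(1/4) = (20.7)^(1/4) = 2.13301.
T₂ = 7793 × 2.13301 = 1.66×10⁴ K.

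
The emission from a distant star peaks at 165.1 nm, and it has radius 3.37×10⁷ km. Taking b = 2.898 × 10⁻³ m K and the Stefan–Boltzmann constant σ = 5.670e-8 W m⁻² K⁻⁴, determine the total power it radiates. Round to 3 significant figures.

P ≈ 7.68×10³¹ W

Wien's law: T = b/λ_max = 2.898×10⁻³/1.651×10⁻⁷ = 17553.0 K.
Surface area A = 4πR² = 4π(3.37×10¹⁰ m)² = 1.42715×10²² m².
Then P = σAT⁴ = 5.670×10⁻⁸×1.42715×10²²×(17553.0)⁴ = 7.68×10³¹ W.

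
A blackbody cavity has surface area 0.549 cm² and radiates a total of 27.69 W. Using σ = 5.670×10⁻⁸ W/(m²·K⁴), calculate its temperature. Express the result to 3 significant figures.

Area A = 0.549 cm² = 5.49×10⁻⁵ m².
P = σAT⁴ ⇒ T = (P/(σA))^(1/4) = (27.69/(5.670×10⁻⁸×5.49×10⁻⁵))^(1/4) = 1.73×10³ K.

T ≈ 1.73×10³ K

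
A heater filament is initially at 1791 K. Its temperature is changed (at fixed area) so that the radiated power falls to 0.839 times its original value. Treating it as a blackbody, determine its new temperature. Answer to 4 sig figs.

P ∝ T⁴, so T₂/T₁ = (P₂/P₁)^(1/4) = (0.839)^(1/4) = 0.957063.
T₂ = 1791 × 0.957063 = 1714 K.

T₂ ≈ 1714 K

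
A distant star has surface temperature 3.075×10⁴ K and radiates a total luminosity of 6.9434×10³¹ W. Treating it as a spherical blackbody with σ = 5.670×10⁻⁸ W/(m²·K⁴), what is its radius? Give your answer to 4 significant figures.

L = 4πR²σT⁴ ⇒ R = √(L/(4πσT⁴)).
σT⁴ = 5.06948×10¹⁰ W/m², so R = √(6.9434×10³¹/(4π×5.06948×10¹⁰)) = 1.044×10¹⁰ m.

R ≈ 1.044×10¹⁰ m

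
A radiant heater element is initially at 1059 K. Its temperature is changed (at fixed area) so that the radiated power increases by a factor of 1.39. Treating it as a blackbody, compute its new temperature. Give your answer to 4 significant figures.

P ∝ T⁴, so T₂/T₁ = (P₂/P₁)^(1/4) = (1.39)^(1/4) = 1.08581.
T₂ = 1059 × 1.08581 = 1150 K.

T₂ ≈ 1150 K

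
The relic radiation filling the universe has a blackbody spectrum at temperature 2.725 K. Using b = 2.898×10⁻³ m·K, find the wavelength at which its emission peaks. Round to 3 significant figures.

Wien's displacement law: λ_max = b/T = (2.898×10⁻³ m·K)/(2.725 K) = 1.063×10⁻³ m.
That is 1.06×10⁻³ m, in the microwave range.

λ_max ≈ 1.06×10⁻³ m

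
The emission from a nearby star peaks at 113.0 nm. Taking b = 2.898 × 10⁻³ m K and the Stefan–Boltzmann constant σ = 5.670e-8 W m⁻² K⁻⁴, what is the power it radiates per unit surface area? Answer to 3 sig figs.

I ≈ 2.45×10¹⁰ W/m²

Wien's law: T = b/λ_max = 2.898×10⁻³/1.130×10⁻⁷ = 25646.0 K.
Then I = σT⁴ = 5.670×10⁻⁸×(25646.0)⁴ = 2.45×10¹⁰ W/m².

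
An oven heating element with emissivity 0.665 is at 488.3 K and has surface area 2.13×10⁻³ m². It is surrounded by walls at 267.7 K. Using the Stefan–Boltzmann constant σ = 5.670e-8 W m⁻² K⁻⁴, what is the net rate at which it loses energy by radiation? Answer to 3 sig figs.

Net loss ≈ 4.15 W

Area A = 2.13×10⁻³ m².
Net radiated power P_net = εσA(T⁴ − T₀⁴) = 0.665×5.670×10⁻⁸×2.13×10⁻³×(488.3⁴ − 267.7⁴).
T⁴ − T₀⁴ = 5.68522×10¹⁰ − 5.13563×10⁹ = 5.17166×10¹⁰ K⁴, so P_net = 4.15 W.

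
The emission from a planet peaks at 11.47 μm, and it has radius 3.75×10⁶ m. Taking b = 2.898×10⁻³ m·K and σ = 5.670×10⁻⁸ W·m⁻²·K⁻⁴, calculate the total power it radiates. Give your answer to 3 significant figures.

P ≈ 4.08×10¹⁶ W

Wien's law: T = b/λ_max = 2.898×10⁻³/1.147×10⁻⁵ = 252.659 K.
Surface area A = 4πR² = 4π(3.75×10⁶ m)² = 1.76715×10¹⁴ m².
Then P = σAT⁴ = 5.670×10⁻⁸×1.76715×10¹⁴×(252.659)⁴ = 4.08×10¹⁶ W.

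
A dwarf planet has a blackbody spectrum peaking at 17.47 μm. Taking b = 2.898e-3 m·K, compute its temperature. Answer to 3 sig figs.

T ≈ 166 K

Wien's law gives T = b/λ_max = (2.898×10⁻³ m·K)/(1.747×10⁻⁵ m) = 166 K.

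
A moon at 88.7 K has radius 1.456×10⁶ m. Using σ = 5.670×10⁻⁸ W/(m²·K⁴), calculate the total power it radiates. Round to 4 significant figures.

P ≈ 9.350×10¹³ W

Surface area A = 4πR² = 4π(1.456×10⁶ m)² = 2.66399×10¹³ m².
P = σAT⁴ = 5.670×10⁻⁸ × 2.66399×10¹³ × (88.7)⁴ = 9.350×10¹³ W.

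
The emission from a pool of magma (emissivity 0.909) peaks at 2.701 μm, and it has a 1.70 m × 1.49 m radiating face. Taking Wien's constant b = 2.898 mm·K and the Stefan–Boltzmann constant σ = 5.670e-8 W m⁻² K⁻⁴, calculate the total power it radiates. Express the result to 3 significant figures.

Wien's law: T = b/λ_max = 2.898×10⁻³/2.701×10⁻⁶ = 1072.94 K.
Area A = 1.70 × 1.49 = 2.533 m².
Then P = εσAT⁴ = 0.909×5.670×10⁻⁸×2.533×(1072.94)⁴ = 1.73×10⁵ W.

P ≈ 1.73×10⁵ W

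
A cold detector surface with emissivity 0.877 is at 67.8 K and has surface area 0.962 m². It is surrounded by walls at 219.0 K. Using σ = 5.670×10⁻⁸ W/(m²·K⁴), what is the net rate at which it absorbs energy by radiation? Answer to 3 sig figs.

Area A = 0.962 m².
Net radiated power P_net = εσA(T⁴ − T₀⁴) = 0.877×5.670×10⁻⁸×0.962×(67.8⁴ − 219.0⁴).
T⁴ − T₀⁴ = 2.11309×10⁷ − 2.30026×10⁹ = -2.27913×10⁹ K⁴, so P_net = -109 W — negative, meaning a net gain of 109 W.

Net gain ≈ 109 W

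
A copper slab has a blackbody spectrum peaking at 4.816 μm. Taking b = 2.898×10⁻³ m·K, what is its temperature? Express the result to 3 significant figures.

Wien's law gives T = b/λ_max = (2.898×10⁻³ m·K)/(4.816×10⁻⁶ m) = 602 K.

T ≈ 602 K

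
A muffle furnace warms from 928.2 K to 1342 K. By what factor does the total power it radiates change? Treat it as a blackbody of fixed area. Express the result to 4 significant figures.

P₂/P₁ ≈ 4.370

P ∝ T⁴, so P₂/P₁ = (T₂/T₁)⁴ = (1342/928.2)⁴ = (1.44581)⁴ = 4.370.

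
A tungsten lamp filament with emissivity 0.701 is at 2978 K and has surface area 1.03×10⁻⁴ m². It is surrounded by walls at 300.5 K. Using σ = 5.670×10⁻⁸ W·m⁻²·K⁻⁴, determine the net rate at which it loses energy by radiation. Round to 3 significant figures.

Area A = 1.03×10⁻⁴ m².
Net radiated power P_net = εσA(T⁴ − T₀⁴) = 0.701×5.670×10⁻⁸×1.03×10⁻⁴×(2978⁴ − 300.5⁴).
T⁴ − T₀⁴ = 7.86500×10¹³ − 8.15414×10⁹ = 7.86418×10¹³ K⁴, so P_net = 322 W.

Net loss ≈ 322 W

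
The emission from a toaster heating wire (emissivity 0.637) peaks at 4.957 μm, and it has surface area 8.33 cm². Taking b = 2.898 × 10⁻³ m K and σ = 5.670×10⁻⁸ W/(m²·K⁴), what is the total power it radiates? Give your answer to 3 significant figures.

Wien's law: T = b/λ_max = 2.898×10⁻³/4.957×10⁻⁶ = 584.628 K.
Area A = 8.33 cm² = 8.33×10⁻⁴ m².
Then P = εσAT⁴ = 0.637×5.670×10⁻⁸×8.33×10⁻⁴×(584.628)⁴ = 3.51 W.

P ≈ 3.51 W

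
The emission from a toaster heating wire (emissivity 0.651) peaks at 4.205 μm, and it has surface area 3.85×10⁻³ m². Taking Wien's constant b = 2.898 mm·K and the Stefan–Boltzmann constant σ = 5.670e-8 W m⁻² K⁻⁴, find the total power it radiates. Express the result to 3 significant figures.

P ≈ 32.1 W

Wien's law: T = b/λ_max = 2.898×10⁻³/4.205×10⁻⁶ = 689.180 K.
Area A = 3.85×10⁻³ m².
Then P = εσAT⁴ = 0.651×5.670×10⁻⁸×3.85×10⁻³×(689.180)⁴ = 32.1 W.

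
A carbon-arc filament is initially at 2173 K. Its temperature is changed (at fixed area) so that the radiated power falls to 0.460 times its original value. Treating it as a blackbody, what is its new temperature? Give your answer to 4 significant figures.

T₂ ≈ 1790 K

P ∝ T⁴, so T₂/T₁ = (P₂/P₁)^(1/4) = (0.460)^(1/4) = 0.823549.
T₂ = 2173 × 0.823549 = 1790 K.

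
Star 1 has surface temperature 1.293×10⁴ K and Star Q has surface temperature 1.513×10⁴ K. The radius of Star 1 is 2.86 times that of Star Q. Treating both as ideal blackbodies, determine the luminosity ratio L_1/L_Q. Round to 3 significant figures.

L ∝ R²T⁴, so L_1/L_Q = (R_1/R_Q)²(T_1/T_Q)⁴ = (2.86)² × (1.293×10⁴/1.513×10⁴)⁴ = 8.1796 × 0.533382 = 4.36.

L_1/L_Q ≈ 4.36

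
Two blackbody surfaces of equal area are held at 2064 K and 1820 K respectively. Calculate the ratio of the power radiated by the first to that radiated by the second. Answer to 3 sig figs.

With equal areas, P₁/P₂ = (T₁/T₂)⁴ = (2064/1820)⁴ = 1.65.

P₁/P₂ ≈ 1.65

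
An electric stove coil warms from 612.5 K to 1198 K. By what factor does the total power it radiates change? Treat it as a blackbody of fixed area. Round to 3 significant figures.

P₂/P₁ ≈ 14.6

P ∝ T⁴, so P₂/P₁ = (T₂/T₁)⁴ = (1198/612.5)⁴ = (1.95592)⁴ = 14.6.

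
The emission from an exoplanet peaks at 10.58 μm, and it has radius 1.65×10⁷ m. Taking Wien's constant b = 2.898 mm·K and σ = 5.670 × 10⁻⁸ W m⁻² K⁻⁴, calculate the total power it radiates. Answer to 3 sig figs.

P ≈ 1.09×10¹⁸ W

Wien's law: T = b/λ_max = 2.898×10⁻³/1.058×10⁻⁵ = 273.913 K.
Surface area A = 4πR² = 4π(1.65×10⁷ m)² = 3.42119×10¹⁵ m².
Then P = σAT⁴ = 5.670×10⁻⁸×3.42119×10¹⁵×(273.913)⁴ = 1.09×10¹⁸ W.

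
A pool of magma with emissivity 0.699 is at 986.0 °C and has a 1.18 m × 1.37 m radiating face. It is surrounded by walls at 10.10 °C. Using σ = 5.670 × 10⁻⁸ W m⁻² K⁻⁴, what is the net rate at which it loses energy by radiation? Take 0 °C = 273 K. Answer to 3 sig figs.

T = 986.0 °C + 273 = 1259.0 K.
Surroundings: T = 10.10 °C + 273 = 283.10 K.
Area A = 1.18 × 1.37 = 1.6166 m².
Net radiated power P_net = εσA(T⁴ − T₀⁴) = 0.699×5.670×10⁻⁸×1.6166×(1259.0⁴ − 283.10⁴).
T⁴ − T₀⁴ = 2.51248×10¹² − 6.42332×10⁹ = 2.50606×10¹² K⁴, so P_net = 1.61×10⁵ W.

Net loss ≈ 1.61×10⁵ W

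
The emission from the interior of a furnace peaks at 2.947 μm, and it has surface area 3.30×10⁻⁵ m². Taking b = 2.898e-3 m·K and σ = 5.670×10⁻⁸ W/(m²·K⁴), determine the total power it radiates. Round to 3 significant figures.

P ≈ 1.75 W

Wien's law: T = b/λ_max = 2.898×10⁻³/2.947×10⁻⁶ = 983.373 K.
Area A = 3.30×10⁻⁵ m².
Then P = σAT⁴ = 5.670×10⁻⁸×3.30×10⁻⁵×(983.373)⁴ = 1.75 W.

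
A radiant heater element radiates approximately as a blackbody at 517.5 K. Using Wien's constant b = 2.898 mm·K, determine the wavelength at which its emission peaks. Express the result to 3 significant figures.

λ_max ≈ 5.60 μm

Wien's displacement law: λ_max = b/T = (2.898×10⁻³ m·K)/(517.5 K) = 5.600×10⁻⁶ m.
That is 5.60 μm, in the infrared range.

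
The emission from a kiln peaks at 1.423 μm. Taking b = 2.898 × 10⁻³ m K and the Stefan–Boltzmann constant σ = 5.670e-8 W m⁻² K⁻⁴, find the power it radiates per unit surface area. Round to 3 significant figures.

Wien's law: T = b/λ_max = 2.898×10⁻³/1.423×10⁻⁶ = 2036.54 K.
Then I = σT⁴ = 5.670×10⁻⁸×(2036.54)⁴ = 9.75×10⁵ W/m².

I ≈ 9.75×10⁵ W/m²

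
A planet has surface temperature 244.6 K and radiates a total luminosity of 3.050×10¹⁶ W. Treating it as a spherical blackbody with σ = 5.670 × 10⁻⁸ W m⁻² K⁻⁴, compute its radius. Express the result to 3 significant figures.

L = 4πR²σT⁴ ⇒ R = √(L/(4πσT⁴)).
σT⁴ = 202.959 W/m², so R = √(3.050×10¹⁶/(4π×202.959)) = 3.46×10⁶ m.

R ≈ 3.46×10⁶ m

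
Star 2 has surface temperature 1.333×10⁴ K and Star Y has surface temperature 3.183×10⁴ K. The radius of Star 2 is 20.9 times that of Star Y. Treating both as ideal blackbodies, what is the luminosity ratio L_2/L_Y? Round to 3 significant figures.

L_2/L_Y ≈ 13.4

L ∝ R²T⁴, so L_2/L_Y = (R_2/R_Y)²(T_2/T_Y)⁴ = (20.9)² × (1.333×10⁴/3.183×10⁴)⁴ = 436.81 × 0.0307591 = 13.4.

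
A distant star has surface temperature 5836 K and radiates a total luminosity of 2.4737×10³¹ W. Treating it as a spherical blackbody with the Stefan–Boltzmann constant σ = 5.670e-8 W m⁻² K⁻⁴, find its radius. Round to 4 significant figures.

L = 4πR²σT⁴ ⇒ R = √(L/(4πσT⁴)).
σT⁴ = 6.57725×10⁷ W/m², so R = √(2.4737×10³¹/(4π×6.57725×10⁷)) = 1.730×10¹¹ m.

R ≈ 1.730×10¹¹ m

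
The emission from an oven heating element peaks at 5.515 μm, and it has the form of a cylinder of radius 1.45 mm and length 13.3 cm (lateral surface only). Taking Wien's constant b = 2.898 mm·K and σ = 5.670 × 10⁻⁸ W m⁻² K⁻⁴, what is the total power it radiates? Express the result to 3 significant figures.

P ≈ 5.24 W

Wien's law: T = b/λ_max = 2.898×10⁻³/5.515×10⁻⁶ = 525.476 K.
Lateral area A = 2πrL = 2π×1.45×10⁻³×0.133 = 1.21171×10⁻³ m².
Then P = σAT⁴ = 5.670×10⁻⁸×1.21171×10⁻³×(525.476)⁴ = 5.24 W.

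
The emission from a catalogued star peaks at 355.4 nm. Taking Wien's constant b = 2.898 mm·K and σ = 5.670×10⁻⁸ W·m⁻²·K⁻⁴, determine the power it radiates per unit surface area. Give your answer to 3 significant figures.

I ≈ 2.51×10⁸ W/m²

Wien's law: T = b/λ_max = 2.898×10⁻³/3.554×10⁻⁷ = 8154.19 K.
Then I = σT⁴ = 5.670×10⁻⁸×(8154.19)⁴ = 2.51×10⁸ W/m².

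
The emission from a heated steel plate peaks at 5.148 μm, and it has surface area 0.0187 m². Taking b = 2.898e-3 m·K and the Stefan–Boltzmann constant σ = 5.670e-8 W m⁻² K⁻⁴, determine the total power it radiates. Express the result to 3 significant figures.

Wien's law: T = b/λ_max = 2.898×10⁻³/5.148×10⁻⁶ = 562.937 K.
Area A = 0.0187 m².
Then P = σAT⁴ = 5.670×10⁻⁸×0.0187×(562.937)⁴ = 106 W.

P ≈ 106 W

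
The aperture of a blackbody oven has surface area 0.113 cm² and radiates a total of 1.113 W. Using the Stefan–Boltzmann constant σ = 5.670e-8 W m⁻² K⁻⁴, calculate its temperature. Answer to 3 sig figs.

T ≈ 1.15×10³ K

Area A = 0.113 cm² = 1.13×10⁻⁵ m².
P = σAT⁴ ⇒ T = (P/(σA))^(1/4) = (1.113/(5.670×10⁻⁸×1.13×10⁻⁵))^(1/4) = 1.15×10³ K.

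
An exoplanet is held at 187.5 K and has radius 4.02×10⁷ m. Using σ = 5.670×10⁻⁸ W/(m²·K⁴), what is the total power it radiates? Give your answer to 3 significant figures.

Surface area A = 4πR² = 4π(4.02×10⁷ m)² = 2.03078×10¹⁶ m².
P = σAT⁴ = 5.670×10⁻⁸ × 2.03078×10¹⁶ × (187.5)⁴ = 1.42×10¹⁸ W.

P ≈ 1.42×10¹⁸ W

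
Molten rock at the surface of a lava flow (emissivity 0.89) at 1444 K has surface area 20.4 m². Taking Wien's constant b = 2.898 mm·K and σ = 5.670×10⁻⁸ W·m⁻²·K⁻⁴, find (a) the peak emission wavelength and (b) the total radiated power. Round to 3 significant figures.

λ_max ≈ 2.01 μm; P ≈ 4.48×10⁶ W

(a) λ_max = b/T = 2.898×10⁻³/1444 = 2.007×10⁻⁶ m = 2.01 μm.
Area A = 20.4 m².
(b) P = εσAT⁴ = 0.89×5.670×10⁻⁸×20.4×(1444)⁴ = 4.48×10⁶ W.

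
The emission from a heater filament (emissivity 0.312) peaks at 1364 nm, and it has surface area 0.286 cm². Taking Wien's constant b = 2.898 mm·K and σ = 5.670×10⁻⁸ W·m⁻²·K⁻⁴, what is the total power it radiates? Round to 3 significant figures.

P ≈ 10.3 W

Wien's law: T = b/λ_max = 2.898×10⁻³/1.364×10⁻⁶ = 2124.63 K.
Area A = 0.286 cm² = 2.86×10⁻⁵ m².
Then P = εσAT⁴ = 0.312×5.670×10⁻⁸×2.86×10⁻⁵×(2124.63)⁴ = 10.3 W.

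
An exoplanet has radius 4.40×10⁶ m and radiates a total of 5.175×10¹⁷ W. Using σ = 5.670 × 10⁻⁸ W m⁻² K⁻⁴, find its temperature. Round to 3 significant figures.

T ≈ 440 K

Surface area A = 4πR² = 4π(4.40×10⁶ m)² = 2.43285×10¹⁴ m².
P = σAT⁴ ⇒ T = (P/(σA))^(1/4) = (5.175×10¹⁷/(5.670×10⁻⁸×2.43285×10¹⁴))^(1/4) = 440 K.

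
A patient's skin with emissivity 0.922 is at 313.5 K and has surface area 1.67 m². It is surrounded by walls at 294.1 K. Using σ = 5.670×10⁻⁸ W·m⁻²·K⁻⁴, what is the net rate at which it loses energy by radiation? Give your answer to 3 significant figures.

Net loss ≈ 190 W

Area A = 1.67 m².
Net radiated power P_net = εσA(T⁴ − T₀⁴) = 0.922×5.670×10⁻⁸×1.67×(313.5⁴ − 294.1⁴).
T⁴ − T₀⁴ = 9.65940×10⁹ − 7.48135×10⁹ = 2.17805×10⁹ K⁴, so P_net = 190 W.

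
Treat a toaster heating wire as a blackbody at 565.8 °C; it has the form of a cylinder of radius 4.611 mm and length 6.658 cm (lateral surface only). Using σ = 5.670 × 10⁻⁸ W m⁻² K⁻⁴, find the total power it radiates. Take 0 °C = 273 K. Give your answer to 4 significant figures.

T = 565.8 °C + 273 = 838.8 K.
Lateral area A = 2πrL = 2π×4.611×10⁻³×0.06658 = 1.92894×10⁻³ m².
P = σAT⁴ = 5.670×10⁻⁸ × 1.92894×10⁻³ × (838.8)⁴ = 54.14 W.

P ≈ 54.14 W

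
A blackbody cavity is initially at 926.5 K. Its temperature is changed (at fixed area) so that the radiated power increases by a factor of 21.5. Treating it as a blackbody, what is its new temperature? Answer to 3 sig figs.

T₂ ≈ 2.00×10³ K

P ∝ T⁴, so T₂/T₁ = (P₂/P₁)^(1/4) = (21.5)^(1/4) = 2.15333.
T₂ = 926.5 × 2.15333 = 2.00×10³ K.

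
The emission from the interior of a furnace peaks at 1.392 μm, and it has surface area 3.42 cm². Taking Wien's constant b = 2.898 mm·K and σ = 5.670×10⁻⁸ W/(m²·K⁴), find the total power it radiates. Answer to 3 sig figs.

Wien's law: T = b/λ_max = 2.898×10⁻³/1.392×10⁻⁶ = 2081.90 K.
Area A = 3.42 cm² = 3.42×10⁻⁴ m².
Then P = σAT⁴ = 5.670×10⁻⁸×3.42×10⁻⁴×(2081.90)⁴ = 364 W.

P ≈ 364 W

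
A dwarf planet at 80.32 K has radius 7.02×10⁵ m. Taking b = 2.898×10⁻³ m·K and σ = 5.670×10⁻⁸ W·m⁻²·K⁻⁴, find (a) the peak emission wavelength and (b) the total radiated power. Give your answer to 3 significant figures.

(a) λ_max = b/T = 2.898×10⁻³/80.32 = 3.608×10⁻⁵ m = 36.1 μm.
Surface area A = 4πR² = 4π(7.02×10⁵ m)² = 6.19276×10¹² m².
(b) P = σAT⁴ = 5.670×10⁻⁸×6.19276×10¹²×(80.32)⁴ = 1.46×10¹³ W.

λ_max ≈ 36.1 μm; P ≈ 1.46×10¹³ W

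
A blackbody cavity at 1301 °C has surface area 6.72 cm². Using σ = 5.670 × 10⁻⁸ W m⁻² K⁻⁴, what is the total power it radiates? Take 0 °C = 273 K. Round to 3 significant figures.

P ≈ 234 W

T = 1301 °C + 273 = 1574 K.
Area A = 6.72 cm² = 6.72×10⁻⁴ m².
P = σAT⁴ = 5.670×10⁻⁸ × 6.72×10⁻⁴ × (1574)⁴ = 234 W.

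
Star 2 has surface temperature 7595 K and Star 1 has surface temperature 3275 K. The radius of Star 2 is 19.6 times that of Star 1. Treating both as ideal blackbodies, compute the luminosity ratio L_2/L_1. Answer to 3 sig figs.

L_2/L_1 ≈ 1.11×10⁴

L ∝ R²T⁴, so L_2/L_1 = (R_2/R_1)²(T_2/T_1)⁴ = (19.6)² × (7595/3275)⁴ = 384.16 × 28.9245 = 1.11×10⁴.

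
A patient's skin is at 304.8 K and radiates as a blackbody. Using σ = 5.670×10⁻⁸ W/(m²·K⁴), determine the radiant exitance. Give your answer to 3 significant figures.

Stefan–Boltzmann: I = σT⁴ = 5.670×10⁻⁸ × (304.8)⁴ = 489 W/m².

I ≈ 489 W/m²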